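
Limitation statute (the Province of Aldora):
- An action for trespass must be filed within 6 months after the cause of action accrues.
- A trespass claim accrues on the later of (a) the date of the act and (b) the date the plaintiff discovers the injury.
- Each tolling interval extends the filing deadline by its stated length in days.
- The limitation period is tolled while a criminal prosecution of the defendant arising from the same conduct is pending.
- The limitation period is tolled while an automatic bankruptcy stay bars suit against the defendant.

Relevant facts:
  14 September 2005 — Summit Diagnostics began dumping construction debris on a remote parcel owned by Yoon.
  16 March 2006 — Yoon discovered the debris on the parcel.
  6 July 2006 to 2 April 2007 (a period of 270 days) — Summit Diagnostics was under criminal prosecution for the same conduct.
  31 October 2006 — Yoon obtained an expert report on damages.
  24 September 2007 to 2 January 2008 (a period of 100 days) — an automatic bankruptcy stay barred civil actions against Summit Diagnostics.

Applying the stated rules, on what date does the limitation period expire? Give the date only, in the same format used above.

Taking the later of the act (14 September 2005) and discovery (16 March 2006), the claim accrued on 16 March 2006.
6 months from 16 March 2006 is 16 September 2006.
The pending criminal prosecution from 6 July 2006 to 2 April 2007 tolled the period for 270 days, extending the deadline to 13 June 2007.
The automatic bankruptcy stay starting 24 September 2007 came too late — the period had run on 13 June 2007 — and so does not extend the deadline.
Nothing else in the chronology tolls or restarts the period.

13 June 2007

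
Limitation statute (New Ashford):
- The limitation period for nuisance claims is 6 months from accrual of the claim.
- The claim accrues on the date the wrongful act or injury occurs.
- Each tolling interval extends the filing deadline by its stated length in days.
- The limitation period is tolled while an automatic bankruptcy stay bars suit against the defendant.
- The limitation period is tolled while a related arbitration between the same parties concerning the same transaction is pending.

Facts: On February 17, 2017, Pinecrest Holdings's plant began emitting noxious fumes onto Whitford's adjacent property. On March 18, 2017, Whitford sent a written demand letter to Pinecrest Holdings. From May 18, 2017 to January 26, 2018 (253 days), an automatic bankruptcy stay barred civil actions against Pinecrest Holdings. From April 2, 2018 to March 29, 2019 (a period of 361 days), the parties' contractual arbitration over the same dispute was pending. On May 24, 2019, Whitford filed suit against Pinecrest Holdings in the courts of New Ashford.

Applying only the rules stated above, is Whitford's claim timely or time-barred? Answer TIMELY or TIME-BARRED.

TIME-BARRED

The claim accrued on February 17, 2017, the date of the act.
The untolled deadline — 6 months after February 17, 2017 — is August 17, 2017.
The automatic bankruptcy stay from May 18, 2017 to January 26, 2018 tolled the period for 253 days, extending the deadline to April 27, 2018.
The pending related arbitration from April 2, 2018 to March 29, 2019 tolled the period for 361 days, extending the deadline to April 23, 2019.
None of the other events listed affects the running of the period under the stated rules.
Whitford filed on May 24, 2019, after the April 23, 2019 deadline, so the action is time-barred.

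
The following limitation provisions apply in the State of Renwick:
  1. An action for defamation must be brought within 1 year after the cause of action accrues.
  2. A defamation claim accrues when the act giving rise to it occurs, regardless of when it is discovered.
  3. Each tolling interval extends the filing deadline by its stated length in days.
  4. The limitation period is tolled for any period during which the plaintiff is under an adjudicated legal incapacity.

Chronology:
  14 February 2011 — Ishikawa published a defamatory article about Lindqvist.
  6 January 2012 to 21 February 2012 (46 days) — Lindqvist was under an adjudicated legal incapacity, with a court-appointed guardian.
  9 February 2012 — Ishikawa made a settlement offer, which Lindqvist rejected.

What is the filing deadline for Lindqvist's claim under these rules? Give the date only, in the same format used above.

The limitation period began to run on 14 February 2011.
1 year from 14 February 2011 is 14 February 2012.
The period was tolled for 46 days by the plaintiff's legal incapacity (6 January 2012 to 21 February 2012), pushing the deadline to 31 March 2012.
None of the other events listed affects the running of the period under the stated rules.

31 March 2012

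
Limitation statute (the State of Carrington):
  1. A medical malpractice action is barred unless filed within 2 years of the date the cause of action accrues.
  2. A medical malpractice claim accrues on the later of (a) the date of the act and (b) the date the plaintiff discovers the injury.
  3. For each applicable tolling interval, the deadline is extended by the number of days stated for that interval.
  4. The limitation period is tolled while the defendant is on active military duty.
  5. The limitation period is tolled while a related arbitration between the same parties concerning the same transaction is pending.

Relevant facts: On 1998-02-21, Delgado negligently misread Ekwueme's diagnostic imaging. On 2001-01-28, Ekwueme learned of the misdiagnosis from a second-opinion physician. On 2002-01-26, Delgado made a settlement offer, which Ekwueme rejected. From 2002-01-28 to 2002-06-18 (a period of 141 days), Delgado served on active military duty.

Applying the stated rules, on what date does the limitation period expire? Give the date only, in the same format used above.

Because discovery on 2001-01-28 post-dates the 1998-02-21 act, accrual under the later-of rule falls on 2001-01-28.
Adding the 2 years base period to 2001-01-28 gives a deadline of 2003-01-28, before any tolling.
The defendant's active military service from 2002-01-28 to 2002-06-18 tolled the period for 141 days, extending the deadline to 2003-06-18.
None of the other events listed affects the running of the period under the stated rules.

2003-06-18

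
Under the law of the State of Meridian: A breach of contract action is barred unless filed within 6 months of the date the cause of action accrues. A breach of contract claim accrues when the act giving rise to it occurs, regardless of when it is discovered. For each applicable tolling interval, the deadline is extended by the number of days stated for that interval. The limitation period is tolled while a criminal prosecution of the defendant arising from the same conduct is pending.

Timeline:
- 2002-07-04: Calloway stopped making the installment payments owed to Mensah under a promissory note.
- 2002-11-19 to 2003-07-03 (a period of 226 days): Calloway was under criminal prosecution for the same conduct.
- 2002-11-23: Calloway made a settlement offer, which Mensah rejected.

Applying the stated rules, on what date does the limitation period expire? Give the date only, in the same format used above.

2003-08-18

The claim accrued on 2002-07-04, when the wrongful act occurred.
6 months from 2002-07-04 is 2003-01-04.
The pending criminal prosecution from 2002-11-19 to 2003-07-03 tolled the period for 226 days, extending the deadline to 2003-08-18.
The other events in the timeline have no effect on the limitation period under the stated rules.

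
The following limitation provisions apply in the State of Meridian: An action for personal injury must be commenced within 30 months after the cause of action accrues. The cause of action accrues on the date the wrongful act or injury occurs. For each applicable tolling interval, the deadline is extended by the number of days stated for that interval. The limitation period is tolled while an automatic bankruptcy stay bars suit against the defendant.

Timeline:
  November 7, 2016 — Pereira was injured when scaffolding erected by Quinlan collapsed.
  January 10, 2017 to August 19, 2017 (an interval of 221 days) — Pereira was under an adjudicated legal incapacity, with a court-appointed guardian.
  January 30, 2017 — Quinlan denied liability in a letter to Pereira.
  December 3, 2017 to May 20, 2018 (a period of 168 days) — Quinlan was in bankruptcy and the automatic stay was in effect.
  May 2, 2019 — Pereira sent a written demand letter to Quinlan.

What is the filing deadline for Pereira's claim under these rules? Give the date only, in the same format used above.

October 22, 2019

The claim accrued on November 7, 2016, when the wrongful act occurred.
Adding the 30 months base period to November 7, 2016 gives a deadline of May 7, 2019, before any tolling.
The automatic bankruptcy stay from December 3, 2017 to May 20, 2018 tolled the period for 168 days, extending the deadline to October 22, 2019.
Although the plaintiff's incapacity ran from January 10, 2017 to August 19, 2017, the stated rules do not make that a tolling event, so it is disregarded.
None of the other events listed affects the running of the period under the stated rules.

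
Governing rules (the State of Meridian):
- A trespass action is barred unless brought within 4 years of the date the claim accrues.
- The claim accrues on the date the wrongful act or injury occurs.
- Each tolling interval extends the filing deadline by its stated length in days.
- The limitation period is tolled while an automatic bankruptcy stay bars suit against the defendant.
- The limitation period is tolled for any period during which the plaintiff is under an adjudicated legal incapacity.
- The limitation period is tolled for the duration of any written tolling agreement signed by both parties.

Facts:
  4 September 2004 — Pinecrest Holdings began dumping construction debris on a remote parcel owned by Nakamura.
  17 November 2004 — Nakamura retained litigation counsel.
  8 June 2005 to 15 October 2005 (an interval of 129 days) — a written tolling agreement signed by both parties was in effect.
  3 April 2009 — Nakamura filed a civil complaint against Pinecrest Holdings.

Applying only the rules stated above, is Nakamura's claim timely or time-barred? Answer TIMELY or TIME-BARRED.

TIME-BARRED

The limitation period began to run on 4 September 2004.
The untolled deadline — 4 years after 4 September 2004 — is 4 September 2008.
The written tolling agreement from 8 June 2005 to 15 October 2005 tolled the period for 129 days, extending the deadline to 11 January 2009.
The other events in the timeline have no effect on the limitation period under the stated rules.
The 3 April 2009 filing falls after the 11 January 2009 deadline; the claim is time-barred.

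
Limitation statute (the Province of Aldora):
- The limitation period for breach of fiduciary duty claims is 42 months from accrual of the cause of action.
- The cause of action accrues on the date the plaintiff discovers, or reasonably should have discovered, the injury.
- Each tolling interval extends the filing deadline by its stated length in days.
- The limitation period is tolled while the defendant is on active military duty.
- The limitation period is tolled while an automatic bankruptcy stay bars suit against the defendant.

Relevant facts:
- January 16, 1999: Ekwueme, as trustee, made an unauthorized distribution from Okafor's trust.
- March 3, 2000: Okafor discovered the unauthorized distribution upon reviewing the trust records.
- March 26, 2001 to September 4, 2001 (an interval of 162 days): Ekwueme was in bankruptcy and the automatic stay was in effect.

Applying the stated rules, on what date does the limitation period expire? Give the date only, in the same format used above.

February 12, 2004

Under the discovery rule, the claim accrued on March 3, 2000, when Okafor discovered the injury — not on the January 16, 1999 date of the underlying act.
42 months from March 3, 2000 is September 3, 2003.
The period was tolled for 162 days by the automatic bankruptcy stay (March 26, 2001 to September 4, 2001), pushing the deadline to February 12, 2004.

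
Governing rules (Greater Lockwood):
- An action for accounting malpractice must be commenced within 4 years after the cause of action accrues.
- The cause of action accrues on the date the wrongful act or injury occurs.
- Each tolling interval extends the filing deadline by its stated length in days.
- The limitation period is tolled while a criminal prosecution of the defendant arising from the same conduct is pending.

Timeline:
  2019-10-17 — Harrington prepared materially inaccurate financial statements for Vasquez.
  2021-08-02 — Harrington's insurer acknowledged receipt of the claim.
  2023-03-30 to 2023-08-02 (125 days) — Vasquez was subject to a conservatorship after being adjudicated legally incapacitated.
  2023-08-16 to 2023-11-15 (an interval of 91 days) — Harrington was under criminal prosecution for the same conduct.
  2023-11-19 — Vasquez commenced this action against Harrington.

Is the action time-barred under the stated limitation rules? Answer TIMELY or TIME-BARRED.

The claim accrued on 2019-10-17, when the wrongful act occurred.
Adding the 4 years base period to 2019-10-17 gives a deadline of 2023-10-17, before any tolling.
The pending criminal prosecution from 2023-08-16 to 2023-11-15 tolled the period for 91 days, extending the deadline to 2024-01-16.
Although the plaintiff's incapacity ran from 2023-03-30 to 2023-08-02, the stated rules do not make that a tolling event, so it is disregarded.
Nothing else in the chronology tolls or restarts the period.
The 2023-11-19 filing precedes the 2024-01-16 deadline; the claim is timely.

TIMELY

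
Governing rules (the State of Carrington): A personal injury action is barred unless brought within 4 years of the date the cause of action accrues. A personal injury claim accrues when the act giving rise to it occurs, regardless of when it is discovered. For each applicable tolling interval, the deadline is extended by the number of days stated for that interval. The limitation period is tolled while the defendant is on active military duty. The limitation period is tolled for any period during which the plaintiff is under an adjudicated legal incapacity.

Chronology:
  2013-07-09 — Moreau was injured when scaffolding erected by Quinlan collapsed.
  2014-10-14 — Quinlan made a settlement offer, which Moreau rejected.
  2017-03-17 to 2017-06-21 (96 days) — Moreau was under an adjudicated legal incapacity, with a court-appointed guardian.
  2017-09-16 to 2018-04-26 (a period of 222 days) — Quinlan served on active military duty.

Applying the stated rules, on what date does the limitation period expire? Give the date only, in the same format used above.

The cause of action accrued on 2013-07-09, the date of the act.
Adding the 4 years base period to 2013-07-09 gives a deadline of 2017-07-09, before any tolling.
The period was tolled for 96 days by the plaintiff's legal incapacity (2017-03-17 to 2017-06-21), pushing the deadline to 2017-10-13.
The defendant's active military service from 2017-09-16 to 2018-04-26 tolled the period for 222 days, extending the deadline to 2018-05-23.
The other events in the timeline have no effect on the limitation period under the stated rules.

2018-05-23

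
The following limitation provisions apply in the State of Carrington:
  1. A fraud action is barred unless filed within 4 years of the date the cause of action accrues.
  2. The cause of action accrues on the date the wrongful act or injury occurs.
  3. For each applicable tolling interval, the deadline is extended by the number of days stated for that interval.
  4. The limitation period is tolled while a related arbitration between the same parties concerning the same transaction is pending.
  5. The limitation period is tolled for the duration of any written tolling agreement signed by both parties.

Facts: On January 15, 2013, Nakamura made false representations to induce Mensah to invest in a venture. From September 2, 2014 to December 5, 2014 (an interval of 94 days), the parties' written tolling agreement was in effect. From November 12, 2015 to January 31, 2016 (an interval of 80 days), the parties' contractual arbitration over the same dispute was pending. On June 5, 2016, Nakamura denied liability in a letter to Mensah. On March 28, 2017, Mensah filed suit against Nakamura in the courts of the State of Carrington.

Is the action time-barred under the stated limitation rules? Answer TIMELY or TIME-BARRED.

TIMELY

The claim accrued on January 15, 2013, when the wrongful act occurred.
4 years from January 15, 2013 is January 15, 2017.
The period was tolled for 94 days by the written tolling agreement (September 2, 2014 to December 5, 2014), pushing the deadline to April 19, 2017.
The pending related arbitration from November 12, 2015 to January 31, 2016 tolled the period for 80 days, extending the deadline to July 8, 2017.
None of the other events listed affects the running of the period under the stated rules.
Filing on March 28, 2017 beat the July 8, 2017 deadline — the action is timely.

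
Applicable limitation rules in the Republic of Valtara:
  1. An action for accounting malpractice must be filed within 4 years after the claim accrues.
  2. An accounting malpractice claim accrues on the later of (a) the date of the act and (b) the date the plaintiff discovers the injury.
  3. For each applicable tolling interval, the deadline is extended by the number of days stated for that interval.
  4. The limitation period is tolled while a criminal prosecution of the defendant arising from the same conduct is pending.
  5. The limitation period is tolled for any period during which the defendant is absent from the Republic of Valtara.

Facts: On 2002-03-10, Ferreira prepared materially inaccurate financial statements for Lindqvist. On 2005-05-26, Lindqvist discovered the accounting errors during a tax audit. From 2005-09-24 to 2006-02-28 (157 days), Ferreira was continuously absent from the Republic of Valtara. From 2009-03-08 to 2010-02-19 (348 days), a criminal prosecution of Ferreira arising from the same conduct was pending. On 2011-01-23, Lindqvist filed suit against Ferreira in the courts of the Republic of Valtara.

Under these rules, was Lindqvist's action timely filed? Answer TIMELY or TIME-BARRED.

TIME-BARRED

The claim accrued on 2005-05-26 — the later of the 2002-03-10 act and the 2005-05-26 discovery.
The untolled deadline — 4 years after 2005-05-26 — is 2009-05-26.
Because the defendant's absence from the jurisdiction ran from 2005-09-24 to 2006-02-28, the deadline is extended by 157 days to 2009-10-30.
The pending criminal prosecution from 2009-03-08 to 2010-02-19 tolled the period for 348 days, extending the deadline to 2010-10-13.
Lindqvist filed on 2011-01-23, after the 2010-10-13 deadline, so the action is time-barred.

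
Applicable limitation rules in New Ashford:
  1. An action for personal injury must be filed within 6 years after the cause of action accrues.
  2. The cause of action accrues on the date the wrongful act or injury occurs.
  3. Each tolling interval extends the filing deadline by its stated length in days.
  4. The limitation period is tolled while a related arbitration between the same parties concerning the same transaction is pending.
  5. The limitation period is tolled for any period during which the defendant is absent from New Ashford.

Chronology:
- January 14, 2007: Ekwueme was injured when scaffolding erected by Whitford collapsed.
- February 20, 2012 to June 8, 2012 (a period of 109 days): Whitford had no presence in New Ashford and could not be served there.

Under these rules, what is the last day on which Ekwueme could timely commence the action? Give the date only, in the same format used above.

May 3, 2013

The limitation period began to run on January 14, 2007.
6 years from January 14, 2007 is January 14, 2013.
The period was tolled for 109 days by the defendant's absence from the jurisdiction (February 20, 2012 to June 8, 2012), pushing the deadline to May 3, 2013.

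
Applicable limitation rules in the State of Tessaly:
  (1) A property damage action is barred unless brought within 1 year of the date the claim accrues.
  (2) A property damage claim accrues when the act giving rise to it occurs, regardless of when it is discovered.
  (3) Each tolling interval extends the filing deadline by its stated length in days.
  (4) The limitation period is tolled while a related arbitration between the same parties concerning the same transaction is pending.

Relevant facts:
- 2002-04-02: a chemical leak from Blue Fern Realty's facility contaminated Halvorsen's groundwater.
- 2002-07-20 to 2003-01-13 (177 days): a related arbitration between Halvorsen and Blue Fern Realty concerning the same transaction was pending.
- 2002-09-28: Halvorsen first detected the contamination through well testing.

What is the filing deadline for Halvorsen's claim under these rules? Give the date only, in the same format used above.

2003-09-26

Accrual is governed by the date of the act, so the period began to run on 2002-04-02; the later discovery on 2002-09-28 is irrelevant under the stated rule.
1 year from 2002-04-02 is 2003-04-02.
The period was tolled for 177 days by the pending related arbitration (2002-07-20 to 2003-01-13), pushing the deadline to 2003-09-26.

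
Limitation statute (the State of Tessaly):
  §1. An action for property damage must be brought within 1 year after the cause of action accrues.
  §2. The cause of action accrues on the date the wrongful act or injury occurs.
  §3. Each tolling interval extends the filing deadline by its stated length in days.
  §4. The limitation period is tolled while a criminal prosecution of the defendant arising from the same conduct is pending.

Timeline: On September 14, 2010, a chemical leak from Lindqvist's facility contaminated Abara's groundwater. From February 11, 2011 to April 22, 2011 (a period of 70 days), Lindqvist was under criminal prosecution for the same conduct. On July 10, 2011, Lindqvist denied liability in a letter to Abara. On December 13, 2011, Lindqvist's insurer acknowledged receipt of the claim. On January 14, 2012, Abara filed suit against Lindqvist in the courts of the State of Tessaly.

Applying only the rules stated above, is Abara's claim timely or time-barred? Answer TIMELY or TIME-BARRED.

TIME-BARRED

The claim accrued on September 14, 2010, when the wrongful act occurred.
Adding the 1 year base period to September 14, 2010 gives a deadline of September 14, 2011, before any tolling.
The period was tolled for 70 days by the pending criminal prosecution (February 11, 2011 to April 22, 2011), pushing the deadline to November 23, 2011.
The other events in the timeline have no effect on the limitation period under the stated rules.
Filing on January 14, 2012 missed the November 23, 2011 deadline — the action is time-barred.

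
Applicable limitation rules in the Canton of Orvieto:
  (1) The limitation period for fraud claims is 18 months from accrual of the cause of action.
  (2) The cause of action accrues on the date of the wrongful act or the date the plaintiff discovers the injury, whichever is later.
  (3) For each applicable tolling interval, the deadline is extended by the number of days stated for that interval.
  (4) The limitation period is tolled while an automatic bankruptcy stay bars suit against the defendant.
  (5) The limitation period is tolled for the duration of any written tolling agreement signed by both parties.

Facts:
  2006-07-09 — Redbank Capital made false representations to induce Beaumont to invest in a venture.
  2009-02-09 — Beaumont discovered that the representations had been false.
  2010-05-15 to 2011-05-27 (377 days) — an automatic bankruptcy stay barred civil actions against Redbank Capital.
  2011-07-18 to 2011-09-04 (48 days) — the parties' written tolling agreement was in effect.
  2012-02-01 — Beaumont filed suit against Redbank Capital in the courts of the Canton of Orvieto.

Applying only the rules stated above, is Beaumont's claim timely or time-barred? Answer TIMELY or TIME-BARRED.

TIME-BARRED

Taking the later of the act (2006-07-09) and discovery (2009-02-09), the claim accrued on 2009-02-09.
18 months from 2009-02-09 is 2010-08-09.
Because the automatic bankruptcy stay ran from 2010-05-15 to 2011-05-27, the deadline is extended by 377 days to 2011-08-21.
The period was tolled for 48 days by the written tolling agreement (2011-07-18 to 2011-09-04), pushing the deadline to 2011-10-08.
Filing on 2012-02-01 missed the 2011-10-08 deadline — the action is time-barred.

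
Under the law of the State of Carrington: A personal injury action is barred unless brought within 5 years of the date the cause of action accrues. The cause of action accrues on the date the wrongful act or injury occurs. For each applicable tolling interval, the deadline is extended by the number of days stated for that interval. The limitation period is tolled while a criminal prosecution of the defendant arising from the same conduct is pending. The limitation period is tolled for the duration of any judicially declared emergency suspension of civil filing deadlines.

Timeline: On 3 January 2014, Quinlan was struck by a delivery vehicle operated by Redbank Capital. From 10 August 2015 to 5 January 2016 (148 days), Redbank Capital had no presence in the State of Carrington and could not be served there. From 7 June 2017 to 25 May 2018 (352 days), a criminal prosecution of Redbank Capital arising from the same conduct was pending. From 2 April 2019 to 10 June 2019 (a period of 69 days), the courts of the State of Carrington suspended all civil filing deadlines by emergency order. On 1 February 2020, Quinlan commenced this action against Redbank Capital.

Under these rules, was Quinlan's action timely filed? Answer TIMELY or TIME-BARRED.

The cause of action accrued on 3 January 2014, the date of the act.
Adding the 5 years base period to 3 January 2014 gives a deadline of 3 January 2019, before any tolling.
The pending criminal prosecution from 7 June 2017 to 25 May 2018 tolled the period for 352 days, extending the deadline to 21 December 2019.
Because the emergency suspension of filing deadlines ran from 2 April 2019 to 10 June 2019, the deadline is extended by 69 days to 28 February 2020.
Although the defendant's absence ran from 10 August 2015 to 5 January 2016, the stated rules do not make that a tolling event, so it is disregarded.
Quinlan filed on 1 February 2020, before the 28 February 2020 deadline, so the action is timely.

TIMELY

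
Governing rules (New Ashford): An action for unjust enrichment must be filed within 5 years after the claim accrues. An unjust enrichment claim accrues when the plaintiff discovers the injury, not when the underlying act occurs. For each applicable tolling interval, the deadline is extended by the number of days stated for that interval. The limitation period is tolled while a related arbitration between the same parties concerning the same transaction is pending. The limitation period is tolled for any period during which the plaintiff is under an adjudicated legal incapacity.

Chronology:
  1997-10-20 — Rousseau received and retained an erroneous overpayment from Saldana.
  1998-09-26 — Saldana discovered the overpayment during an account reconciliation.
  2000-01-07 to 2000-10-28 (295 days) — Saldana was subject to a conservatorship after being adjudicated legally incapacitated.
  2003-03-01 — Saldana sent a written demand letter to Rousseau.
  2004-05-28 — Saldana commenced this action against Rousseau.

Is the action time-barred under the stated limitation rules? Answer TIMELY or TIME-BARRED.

Accrual is tied to discovery, so the period began on 1998-09-26 rather than on 1997-10-20 when the act occurred.
5 years from 1998-09-26 is 2003-09-26.
Because the plaintiff's legal incapacity ran from 2000-01-07 to 2000-10-28, the deadline is extended by 295 days to 2004-07-17.
The other events in the timeline have no effect on the limitation period under the stated rules.
Saldana filed on 2004-05-28, before the 2004-07-17 deadline, so the action is timely.

TIMELY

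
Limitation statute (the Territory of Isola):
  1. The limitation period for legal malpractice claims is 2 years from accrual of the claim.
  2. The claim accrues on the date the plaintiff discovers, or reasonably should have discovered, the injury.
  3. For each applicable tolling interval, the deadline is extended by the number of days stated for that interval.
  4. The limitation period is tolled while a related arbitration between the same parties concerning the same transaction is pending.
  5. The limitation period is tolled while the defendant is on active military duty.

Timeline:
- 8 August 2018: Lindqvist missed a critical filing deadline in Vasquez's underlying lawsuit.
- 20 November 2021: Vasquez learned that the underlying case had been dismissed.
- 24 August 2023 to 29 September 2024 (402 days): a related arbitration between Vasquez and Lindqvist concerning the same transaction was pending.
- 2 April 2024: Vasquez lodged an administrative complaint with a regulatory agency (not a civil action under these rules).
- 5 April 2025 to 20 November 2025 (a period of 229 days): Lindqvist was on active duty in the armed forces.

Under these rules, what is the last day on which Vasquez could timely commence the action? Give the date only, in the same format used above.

The claim did not accrue until Vasquez discovered the injury on 20 November 2021; the 8 August 2018 act date does not start the clock under the stated rule.
2 years from 20 November 2021 is 20 November 2023.
The pending related arbitration from 24 August 2023 to 29 September 2024 tolled the period for 402 days, extending the deadline to 26 December 2024.
By the time the defendant's active military service began on 5 April 2025, the limitation period had already expired on 26 December 2024; that interval cannot revive it.
None of the other events listed affects the running of the period under the stated rules.

26 December 2024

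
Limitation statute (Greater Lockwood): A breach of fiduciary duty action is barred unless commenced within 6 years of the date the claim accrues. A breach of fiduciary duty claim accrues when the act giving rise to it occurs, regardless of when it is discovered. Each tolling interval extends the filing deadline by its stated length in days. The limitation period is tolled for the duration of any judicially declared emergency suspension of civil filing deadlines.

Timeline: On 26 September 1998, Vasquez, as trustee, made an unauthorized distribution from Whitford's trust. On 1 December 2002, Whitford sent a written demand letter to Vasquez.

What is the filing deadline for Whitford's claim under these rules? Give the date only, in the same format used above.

26 September 2004

The claim accrued on 26 September 1998, the date of the act.
6 years from 26 September 1998 is 26 September 2004.
Nothing else in the chronology tolls or restarts the period.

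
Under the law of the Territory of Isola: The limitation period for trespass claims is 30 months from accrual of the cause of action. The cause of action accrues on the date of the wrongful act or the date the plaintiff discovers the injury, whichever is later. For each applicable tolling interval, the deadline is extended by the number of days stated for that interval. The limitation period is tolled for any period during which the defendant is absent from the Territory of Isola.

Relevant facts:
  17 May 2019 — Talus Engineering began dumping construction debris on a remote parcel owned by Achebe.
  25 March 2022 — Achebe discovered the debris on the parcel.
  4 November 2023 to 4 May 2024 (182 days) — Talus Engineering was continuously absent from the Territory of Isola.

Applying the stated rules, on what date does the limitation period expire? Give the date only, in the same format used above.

26 March 2025

Because discovery on 25 March 2022 post-dates the 17 May 2019 act, accrual under the later-of rule falls on 25 March 2022.
The untolled deadline — 30 months after 25 March 2022 — is 25 September 2024.
The defendant's absence from the jurisdiction from 4 November 2023 to 4 May 2024 tolled the period for 182 days, extending the deadline to 26 March 2025.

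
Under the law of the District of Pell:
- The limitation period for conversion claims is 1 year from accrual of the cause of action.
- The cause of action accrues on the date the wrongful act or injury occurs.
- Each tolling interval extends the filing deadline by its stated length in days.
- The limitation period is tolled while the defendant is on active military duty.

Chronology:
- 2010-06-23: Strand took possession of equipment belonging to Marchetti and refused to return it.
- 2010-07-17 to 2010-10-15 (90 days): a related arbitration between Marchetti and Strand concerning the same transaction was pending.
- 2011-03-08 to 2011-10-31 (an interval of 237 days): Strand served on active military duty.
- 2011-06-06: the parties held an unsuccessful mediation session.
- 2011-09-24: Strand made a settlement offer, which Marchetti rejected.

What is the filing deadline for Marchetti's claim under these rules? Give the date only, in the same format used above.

The claim accrued on 2010-06-23, when the wrongful act occurred.
Adding the 1 year base period to 2010-06-23 gives a deadline of 2011-06-23, before any tolling.
The period was tolled for 237 days by the defendant's active military service (2011-03-08 to 2011-10-31), pushing the deadline to 2012-02-15.
The pending related arbitration from 2010-07-17 to 2010-10-15 does not toll the period, because no stated rule makes a pending arbitration a tolling event.
The other events in the timeline have no effect on the limitation period under the stated rules.

2012-02-15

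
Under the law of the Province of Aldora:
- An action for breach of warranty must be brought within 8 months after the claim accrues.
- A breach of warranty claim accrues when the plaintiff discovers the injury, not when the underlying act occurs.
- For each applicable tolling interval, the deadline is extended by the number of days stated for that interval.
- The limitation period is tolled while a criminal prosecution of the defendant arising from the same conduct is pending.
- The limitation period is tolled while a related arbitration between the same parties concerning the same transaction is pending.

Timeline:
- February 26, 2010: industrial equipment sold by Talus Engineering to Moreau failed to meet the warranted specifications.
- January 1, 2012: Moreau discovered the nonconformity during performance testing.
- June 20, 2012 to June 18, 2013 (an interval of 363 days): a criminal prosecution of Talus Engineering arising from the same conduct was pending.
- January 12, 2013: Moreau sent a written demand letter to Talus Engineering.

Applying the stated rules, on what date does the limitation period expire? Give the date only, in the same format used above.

August 30, 2013

Accrual is tied to discovery, so the period began on January 1, 2012 rather than on February 26, 2010 when the act occurred.
Adding the 8 months base period to January 1, 2012 gives a deadline of September 1, 2012, before any tolling.
The period was tolled for 363 days by the pending criminal prosecution (June 20, 2012 to June 18, 2013), pushing the deadline to August 30, 2013.
The other events in the timeline have no effect on the limitation period under the stated rules.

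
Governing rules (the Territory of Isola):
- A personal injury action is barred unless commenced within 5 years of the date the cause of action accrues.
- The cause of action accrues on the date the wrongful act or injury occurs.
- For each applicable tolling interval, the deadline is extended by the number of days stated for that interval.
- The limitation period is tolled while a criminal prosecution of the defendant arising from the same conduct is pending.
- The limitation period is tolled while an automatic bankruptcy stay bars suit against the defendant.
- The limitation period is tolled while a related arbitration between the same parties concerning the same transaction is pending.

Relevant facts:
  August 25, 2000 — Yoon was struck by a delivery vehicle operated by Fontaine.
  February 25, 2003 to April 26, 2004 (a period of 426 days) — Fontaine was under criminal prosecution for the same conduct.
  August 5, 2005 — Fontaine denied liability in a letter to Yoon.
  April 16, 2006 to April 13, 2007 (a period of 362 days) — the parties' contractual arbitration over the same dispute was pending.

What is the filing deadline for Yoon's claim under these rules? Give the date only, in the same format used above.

October 22, 2007

The claim accrued on August 25, 2000, when the wrongful act occurred.
Adding the 5 years base period to August 25, 2000 gives a deadline of August 25, 2005, before any tolling.
Because the pending criminal prosecution ran from February 25, 2003 to April 26, 2004, the deadline is extended by 426 days to October 25, 2006.
Because the pending related arbitration ran from April 16, 2006 to April 13, 2007, the deadline is extended by 362 days to October 22, 2007.
None of the other events listed affects the running of the period under the stated rules.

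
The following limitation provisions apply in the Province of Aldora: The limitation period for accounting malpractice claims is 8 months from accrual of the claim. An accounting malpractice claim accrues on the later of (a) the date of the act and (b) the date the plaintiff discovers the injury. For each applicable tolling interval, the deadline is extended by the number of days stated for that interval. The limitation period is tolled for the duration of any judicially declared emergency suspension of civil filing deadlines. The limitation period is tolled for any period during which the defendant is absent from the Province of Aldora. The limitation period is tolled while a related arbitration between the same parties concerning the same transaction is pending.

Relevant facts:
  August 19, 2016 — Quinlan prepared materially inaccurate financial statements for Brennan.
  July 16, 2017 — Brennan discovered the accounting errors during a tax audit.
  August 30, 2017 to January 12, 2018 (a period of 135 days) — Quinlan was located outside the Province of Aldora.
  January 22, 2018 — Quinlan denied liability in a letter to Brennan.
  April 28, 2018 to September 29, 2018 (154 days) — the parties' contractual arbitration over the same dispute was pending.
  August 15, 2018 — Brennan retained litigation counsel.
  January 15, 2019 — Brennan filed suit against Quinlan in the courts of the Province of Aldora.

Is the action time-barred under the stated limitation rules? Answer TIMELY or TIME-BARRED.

Because discovery on July 16, 2017 post-dates the August 19, 2016 act, accrual under the later-of rule falls on July 16, 2017.
The untolled deadline — 8 months after July 16, 2017 — is March 16, 2018.
Because the defendant's absence from the jurisdiction ran from August 30, 2017 to January 12, 2018, the deadline is extended by 135 days to July 29, 2018.
The pending related arbitration from April 28, 2018 to September 29, 2018 tolled the period for 154 days, extending the deadline to December 30, 2018.
None of the other events listed affects the running of the period under the stated rules.
The January 15, 2019 filing falls after the December 30, 2018 deadline; the claim is time-barred.

TIME-BARRED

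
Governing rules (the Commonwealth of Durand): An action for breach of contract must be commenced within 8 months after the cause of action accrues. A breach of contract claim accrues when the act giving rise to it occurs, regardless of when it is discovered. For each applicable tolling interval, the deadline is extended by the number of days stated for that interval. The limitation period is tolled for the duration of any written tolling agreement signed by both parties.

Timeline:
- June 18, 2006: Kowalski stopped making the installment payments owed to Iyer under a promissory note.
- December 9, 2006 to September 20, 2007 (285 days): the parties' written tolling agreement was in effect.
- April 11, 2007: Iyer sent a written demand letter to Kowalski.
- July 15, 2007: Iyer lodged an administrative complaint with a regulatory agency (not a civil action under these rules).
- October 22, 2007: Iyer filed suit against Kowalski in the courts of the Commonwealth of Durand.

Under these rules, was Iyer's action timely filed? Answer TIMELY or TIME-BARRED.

TIMELY

The limitation period began to run on June 18, 2006.
The untolled deadline — 8 months after June 18, 2006 — is February 18, 2007.
Because the written tolling agreement ran from December 9, 2006 to September 20, 2007, the deadline is extended by 285 days to November 30, 2007.
The other events in the timeline have no effect on the limitation period under the stated rules.
Filing on October 22, 2007 beat the November 30, 2007 deadline — the action is timely.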